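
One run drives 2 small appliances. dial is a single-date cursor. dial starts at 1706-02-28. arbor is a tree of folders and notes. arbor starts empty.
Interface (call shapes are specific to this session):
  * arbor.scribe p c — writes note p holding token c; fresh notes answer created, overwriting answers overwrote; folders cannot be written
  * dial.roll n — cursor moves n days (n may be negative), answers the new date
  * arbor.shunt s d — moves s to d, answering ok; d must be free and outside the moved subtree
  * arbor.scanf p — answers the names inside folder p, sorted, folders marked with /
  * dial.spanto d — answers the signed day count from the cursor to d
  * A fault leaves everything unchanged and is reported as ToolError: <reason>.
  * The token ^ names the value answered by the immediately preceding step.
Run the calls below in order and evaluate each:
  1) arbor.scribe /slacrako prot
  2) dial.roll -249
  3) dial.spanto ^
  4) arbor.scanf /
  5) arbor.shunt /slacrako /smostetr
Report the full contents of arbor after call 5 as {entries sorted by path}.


Answer: {smostetr=prot}

Derivation:
;; arbor.scribe(p→/slacrako, c→prot) => created
;; dial.roll(n→-249) => 1705-06-24
;; dial.spanto(d→^) => 0
;; arbor.scanf(p→/) => [slacrako]
;; arbor.shunt(s→/slacrako, d→/smostetr) => ok


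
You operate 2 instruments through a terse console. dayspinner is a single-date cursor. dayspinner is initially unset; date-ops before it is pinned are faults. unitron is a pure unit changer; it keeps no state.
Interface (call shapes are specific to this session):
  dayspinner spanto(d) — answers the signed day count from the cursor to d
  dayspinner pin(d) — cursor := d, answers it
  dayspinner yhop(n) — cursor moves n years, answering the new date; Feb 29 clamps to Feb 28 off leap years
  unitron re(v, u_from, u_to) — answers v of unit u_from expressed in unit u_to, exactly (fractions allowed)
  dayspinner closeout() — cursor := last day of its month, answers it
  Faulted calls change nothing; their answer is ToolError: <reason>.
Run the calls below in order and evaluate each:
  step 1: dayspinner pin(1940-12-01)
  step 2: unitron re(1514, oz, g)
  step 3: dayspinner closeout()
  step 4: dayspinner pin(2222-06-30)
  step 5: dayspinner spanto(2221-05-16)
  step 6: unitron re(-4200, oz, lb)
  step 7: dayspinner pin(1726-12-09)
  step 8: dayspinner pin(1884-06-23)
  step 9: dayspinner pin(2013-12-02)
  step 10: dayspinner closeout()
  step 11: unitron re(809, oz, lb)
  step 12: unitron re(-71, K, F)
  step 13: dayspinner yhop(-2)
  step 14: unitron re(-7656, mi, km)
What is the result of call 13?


Do: dayspinner pin[d→1940-12-01]
See: 1940-12-01
Do: unitron re[v→1514; u_from→oz; u_to→g]
See: 34336942409/800000
Do: dayspinner closeout[]
See: 1940-12-31
Do: dayspinner pin[d→2222-06-30]
See: 2222-06-30
Do: dayspinner spanto[d→2221-05-16]
See: -410
Do: unitron re[v→-4200; u_from→oz; u_to→lb]
See: -525/2
Do: dayspinner pin[d→1726-12-09]
See: 1726-12-09
Do: dayspinner pin[d→1884-06-23]
See: 1884-06-23
Do: dayspinner pin[d→2013-12-02]
See: 2013-12-02
Do: dayspinner closeout[]
See: 2013-12-31
Do: unitron re[v→809; u_from→oz; u_to→lb]
See: 809/16
Do: unitron re[v→-71; u_from→K; u_to→F]
See: -58747/100
Do: dayspinner yhop[n→-2]
See: 2011-12-31
Do: unitron re[v→-7656; u_from→mi; u_to→km]
See: -192517776/15625

Answer: 2011-12-31


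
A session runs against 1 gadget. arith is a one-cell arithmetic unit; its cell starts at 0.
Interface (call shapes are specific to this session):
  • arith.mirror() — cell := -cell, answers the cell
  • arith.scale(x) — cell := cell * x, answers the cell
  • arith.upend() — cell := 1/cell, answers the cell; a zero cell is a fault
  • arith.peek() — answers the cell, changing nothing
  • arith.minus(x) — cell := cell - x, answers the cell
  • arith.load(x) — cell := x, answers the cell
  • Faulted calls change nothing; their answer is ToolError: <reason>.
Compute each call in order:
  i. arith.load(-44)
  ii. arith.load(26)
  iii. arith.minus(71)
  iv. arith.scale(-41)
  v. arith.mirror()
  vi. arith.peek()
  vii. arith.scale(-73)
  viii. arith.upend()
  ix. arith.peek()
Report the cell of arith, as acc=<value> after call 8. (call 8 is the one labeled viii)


Using arith.load with x='-44', → -44.
I call arith.load with x='26', and see 26.
Then arith.minus with x='71': -45.
I run arith.scale with x='-41', and observe 1845.
I use arith.mirror(), and see -1845.
I call arith.peek, and get -1845.
I invoke arith.scale with x='-73', which returns 134685.
I run arith.upend(), which returns 1/134685.
Using arith.peek(): 1/134685.

Answer: acc=1/134685


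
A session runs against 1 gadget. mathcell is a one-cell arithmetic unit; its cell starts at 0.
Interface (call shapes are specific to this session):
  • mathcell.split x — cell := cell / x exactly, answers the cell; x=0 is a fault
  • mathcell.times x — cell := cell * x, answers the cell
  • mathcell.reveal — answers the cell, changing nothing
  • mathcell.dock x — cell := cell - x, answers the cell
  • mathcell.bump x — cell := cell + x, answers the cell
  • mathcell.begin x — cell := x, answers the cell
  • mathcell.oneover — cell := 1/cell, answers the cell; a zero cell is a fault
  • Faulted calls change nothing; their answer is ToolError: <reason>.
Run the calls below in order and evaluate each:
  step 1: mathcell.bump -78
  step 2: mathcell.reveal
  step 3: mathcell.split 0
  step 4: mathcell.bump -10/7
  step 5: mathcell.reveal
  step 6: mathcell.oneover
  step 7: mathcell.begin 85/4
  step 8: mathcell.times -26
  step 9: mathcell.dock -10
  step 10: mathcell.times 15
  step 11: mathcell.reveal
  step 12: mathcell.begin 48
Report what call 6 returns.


CALL mathcell.bump[x→-78]
RET  -78
CALL mathcell.reveal[]
RET  -78
CALL mathcell.split[x→0]
RET  ToolError: division by zero
CALL mathcell.bump[x→-10/7]
RET  -556/7
CALL mathcell.reveal[]
RET  -556/7
CALL mathcell.oneover[]
RET  -7/556
CALL mathcell.begin[x→85/4]
RET  85/4
CALL mathcell.times[x→-26]
RET  -1105/2
CALL mathcell.dock[x→-10]
RET  -1085/2
CALL mathcell.times[x→15]
RET  -16275/2
CALL mathcell.reveal[]
RET  -16275/2
CALL mathcell.begin[x→48]
RET  48

Answer: -7/556


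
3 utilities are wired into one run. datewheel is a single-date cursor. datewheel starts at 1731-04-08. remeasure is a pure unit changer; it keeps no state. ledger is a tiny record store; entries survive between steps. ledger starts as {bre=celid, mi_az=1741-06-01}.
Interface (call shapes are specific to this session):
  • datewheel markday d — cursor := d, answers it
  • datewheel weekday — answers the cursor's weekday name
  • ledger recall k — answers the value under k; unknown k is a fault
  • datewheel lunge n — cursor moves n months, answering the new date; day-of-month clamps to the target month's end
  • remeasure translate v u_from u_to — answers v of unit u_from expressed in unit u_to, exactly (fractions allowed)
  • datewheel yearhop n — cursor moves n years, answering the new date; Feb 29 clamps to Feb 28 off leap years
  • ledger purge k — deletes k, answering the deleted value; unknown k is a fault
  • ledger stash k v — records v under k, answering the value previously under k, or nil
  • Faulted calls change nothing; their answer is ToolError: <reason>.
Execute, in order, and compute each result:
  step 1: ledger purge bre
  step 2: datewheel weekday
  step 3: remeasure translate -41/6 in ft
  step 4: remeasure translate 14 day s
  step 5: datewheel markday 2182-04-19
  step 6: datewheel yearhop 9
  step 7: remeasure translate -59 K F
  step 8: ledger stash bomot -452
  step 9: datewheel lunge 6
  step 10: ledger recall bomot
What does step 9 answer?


·→ ledger purge(bre)
·← celid
·→ datewheel weekday()
·← Sunday
·→ remeasure translate(-41/6, in, ft)
·← -41/72
·→ remeasure translate(14, day, s)
·← 1209600
·→ datewheel markday(2182-04-19)
·← 2182-04-19
·→ datewheel yearhop(9)
·← 2191-04-19
·→ remeasure translate(-59, K, F)
·← -56587/100
·→ ledger stash(bomot, -452)
·← nil
·→ datewheel lunge(6)
·← 2191-10-19
·→ ledger recall(bomot)
·← -452

Answer: 2191-10-19


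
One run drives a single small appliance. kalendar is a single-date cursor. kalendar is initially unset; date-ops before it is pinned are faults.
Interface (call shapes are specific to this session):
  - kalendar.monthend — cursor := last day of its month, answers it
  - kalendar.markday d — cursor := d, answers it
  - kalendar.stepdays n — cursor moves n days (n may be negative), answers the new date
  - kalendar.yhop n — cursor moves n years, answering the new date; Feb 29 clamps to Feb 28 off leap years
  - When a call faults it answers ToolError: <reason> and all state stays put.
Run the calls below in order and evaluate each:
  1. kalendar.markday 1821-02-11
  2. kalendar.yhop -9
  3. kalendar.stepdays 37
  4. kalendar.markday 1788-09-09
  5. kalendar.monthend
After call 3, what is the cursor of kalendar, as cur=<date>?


~$ kalendar.markday 1821-02-11
= 1821-02-11
~$ kalendar.yhop -9
= 1812-02-11
~$ kalendar.stepdays 37
= 1812-03-19
~$ kalendar.markday 1788-09-09
= 1788-09-09
~$ kalendar.monthend
= 1788-09-30

Answer: cur=1812-03-19


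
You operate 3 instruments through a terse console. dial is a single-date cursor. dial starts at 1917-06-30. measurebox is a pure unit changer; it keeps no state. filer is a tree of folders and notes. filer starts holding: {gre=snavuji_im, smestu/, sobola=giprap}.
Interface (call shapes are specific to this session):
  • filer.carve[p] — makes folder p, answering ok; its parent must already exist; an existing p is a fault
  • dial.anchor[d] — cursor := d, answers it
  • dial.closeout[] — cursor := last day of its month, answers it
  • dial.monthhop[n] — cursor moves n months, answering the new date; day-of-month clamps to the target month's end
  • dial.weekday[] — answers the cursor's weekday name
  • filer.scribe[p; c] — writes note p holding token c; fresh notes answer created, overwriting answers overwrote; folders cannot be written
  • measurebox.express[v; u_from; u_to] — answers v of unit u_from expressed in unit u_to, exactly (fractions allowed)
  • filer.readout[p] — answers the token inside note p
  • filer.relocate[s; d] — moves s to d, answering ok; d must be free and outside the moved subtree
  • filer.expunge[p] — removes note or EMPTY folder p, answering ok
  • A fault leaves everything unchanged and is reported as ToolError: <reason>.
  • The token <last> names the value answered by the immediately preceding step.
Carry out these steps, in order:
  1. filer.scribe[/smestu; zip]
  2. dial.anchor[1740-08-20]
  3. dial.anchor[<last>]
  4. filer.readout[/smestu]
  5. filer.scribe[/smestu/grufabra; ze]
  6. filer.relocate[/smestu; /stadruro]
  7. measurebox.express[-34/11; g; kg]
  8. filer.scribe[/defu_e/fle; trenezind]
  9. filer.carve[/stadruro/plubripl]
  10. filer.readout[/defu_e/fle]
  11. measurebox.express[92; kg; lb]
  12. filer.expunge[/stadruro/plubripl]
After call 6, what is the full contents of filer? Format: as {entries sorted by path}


-> scribe(p='/smestu', c='zip')
<- ToolError: is a directory
-> anchor(d='1740-08-20')
<- 1740-08-20
-> anchor(d='<last>')
<- 1740-08-20
-> readout(p='/smestu')
<- ToolError: is a directory
-> scribe(p='/smestu/grufabra', c='ze')
<- created
-> relocate(s='/smestu', d='/stadruro')
<- ok
-> express(v='-34/11', u_from='g', u_to='kg')
<- -17/5500
-> scribe(p='/defu_e/fle', c='trenezind')
<- ToolError: no parent
-> carve(p='/stadruro/plubripl')
<- ok
-> readout(p='/defu_e/fle')
<- ToolError: not found
-> express(v='92', u_from='kg', u_to='lb')
<- 9200000000/45359237
-> expunge(p='/stadruro/plubripl')
<- ok

Answer: {gre=snavuji_im, sobola=giprap, stadruro/, stadruro/grufabra=ze}


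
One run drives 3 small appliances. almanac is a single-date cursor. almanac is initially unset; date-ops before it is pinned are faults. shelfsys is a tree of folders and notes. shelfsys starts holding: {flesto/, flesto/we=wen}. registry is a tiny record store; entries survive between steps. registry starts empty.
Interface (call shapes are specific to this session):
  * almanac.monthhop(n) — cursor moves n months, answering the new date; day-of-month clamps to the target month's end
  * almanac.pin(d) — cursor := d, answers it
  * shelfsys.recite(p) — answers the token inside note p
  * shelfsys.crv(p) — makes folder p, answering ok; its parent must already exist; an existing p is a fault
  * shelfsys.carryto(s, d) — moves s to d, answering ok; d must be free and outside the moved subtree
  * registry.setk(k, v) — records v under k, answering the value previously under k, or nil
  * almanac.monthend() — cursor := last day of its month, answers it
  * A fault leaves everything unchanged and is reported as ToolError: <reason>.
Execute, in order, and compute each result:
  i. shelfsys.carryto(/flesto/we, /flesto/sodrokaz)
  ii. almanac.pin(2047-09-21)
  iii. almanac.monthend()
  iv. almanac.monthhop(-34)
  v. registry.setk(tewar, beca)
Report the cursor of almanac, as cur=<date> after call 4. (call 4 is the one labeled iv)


$ carryto /flesto/we /flesto/sodrokaz
= ok
$ pin 2047-09-21
= 2047-09-21
$ monthend
= 2047-09-30
$ monthhop -34
= 2044-11-30
$ setk tewar beca
= nil

Answer: cur=2044-11-30


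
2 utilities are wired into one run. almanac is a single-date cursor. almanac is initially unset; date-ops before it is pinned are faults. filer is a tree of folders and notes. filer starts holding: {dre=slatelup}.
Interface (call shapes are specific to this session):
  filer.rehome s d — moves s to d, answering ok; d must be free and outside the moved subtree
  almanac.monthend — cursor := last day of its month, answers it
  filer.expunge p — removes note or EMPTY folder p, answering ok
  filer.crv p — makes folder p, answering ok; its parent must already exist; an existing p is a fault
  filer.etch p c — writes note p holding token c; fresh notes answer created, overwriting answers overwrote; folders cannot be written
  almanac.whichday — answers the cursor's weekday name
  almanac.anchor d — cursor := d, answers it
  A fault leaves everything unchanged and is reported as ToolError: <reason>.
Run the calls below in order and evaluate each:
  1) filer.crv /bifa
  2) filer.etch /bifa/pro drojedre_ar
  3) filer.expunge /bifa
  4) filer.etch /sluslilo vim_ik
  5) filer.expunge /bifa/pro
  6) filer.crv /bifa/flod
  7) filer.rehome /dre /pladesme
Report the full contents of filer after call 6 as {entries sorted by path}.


-> filer.crv(p=/bifa)
<- ok
-> filer.etch(p=/bifa/pro, c=drojedre_ar)
<- created
-> filer.expunge(p=/bifa)
<- ToolError: not empty
-> filer.etch(p=/sluslilo, c=vim_ik)
<- created
-> filer.expunge(p=/bifa/pro)
<- ok
-> filer.crv(p=/bifa/flod)
<- ok
-> filer.rehome(s=/dre, d=/pladesme)
<- ok

Answer: {bifa/, bifa/flod/, dre=slatelup, sluslilo=vim_ik}


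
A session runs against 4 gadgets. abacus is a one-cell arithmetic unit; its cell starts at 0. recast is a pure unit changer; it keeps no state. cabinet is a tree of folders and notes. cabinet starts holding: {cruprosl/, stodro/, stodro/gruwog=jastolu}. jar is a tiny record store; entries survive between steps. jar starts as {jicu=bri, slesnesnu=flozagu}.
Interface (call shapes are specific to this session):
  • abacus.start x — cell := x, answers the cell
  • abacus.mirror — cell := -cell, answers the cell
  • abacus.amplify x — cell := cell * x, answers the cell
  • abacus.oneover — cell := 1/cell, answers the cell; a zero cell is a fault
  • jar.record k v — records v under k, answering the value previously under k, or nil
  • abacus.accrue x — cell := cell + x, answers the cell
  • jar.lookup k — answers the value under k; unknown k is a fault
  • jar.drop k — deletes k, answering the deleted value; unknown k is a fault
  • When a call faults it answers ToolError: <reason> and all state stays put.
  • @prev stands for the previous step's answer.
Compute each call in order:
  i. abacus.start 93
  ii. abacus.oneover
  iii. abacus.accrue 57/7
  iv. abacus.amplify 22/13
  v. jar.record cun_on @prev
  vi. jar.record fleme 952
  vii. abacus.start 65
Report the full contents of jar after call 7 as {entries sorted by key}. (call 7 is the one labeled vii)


Next I call start with x=93, which returns 93.
I call oneover, and see 1/93.
Now I run accrue with x=57/7, and observe 5308/651.
Calling amplify with x=22/13, → 116776/8463.
Calling record with k=cun_on, v=@prev, and see nil.
Then record with k=fleme, v=952, which returns nil.
Invoking start with x=65: 65.

Answer: {cun_on=116776/8463, fleme=952, jicu=bri, slesnesnu=flozagu}


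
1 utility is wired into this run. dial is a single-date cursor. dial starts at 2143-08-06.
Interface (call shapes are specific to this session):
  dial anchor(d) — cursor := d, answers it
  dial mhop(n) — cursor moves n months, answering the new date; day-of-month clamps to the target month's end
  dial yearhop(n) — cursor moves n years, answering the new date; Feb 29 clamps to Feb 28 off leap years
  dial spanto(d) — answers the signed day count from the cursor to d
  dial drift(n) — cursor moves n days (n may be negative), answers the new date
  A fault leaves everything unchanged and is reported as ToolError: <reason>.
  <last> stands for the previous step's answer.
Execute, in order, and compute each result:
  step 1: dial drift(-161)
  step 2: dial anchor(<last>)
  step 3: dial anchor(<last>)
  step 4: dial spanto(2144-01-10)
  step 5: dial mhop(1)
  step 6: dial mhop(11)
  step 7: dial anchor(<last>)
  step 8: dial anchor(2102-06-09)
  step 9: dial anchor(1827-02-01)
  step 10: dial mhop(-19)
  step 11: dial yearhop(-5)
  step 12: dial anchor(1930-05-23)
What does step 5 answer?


# 1. dial drift(n='-161') => 2143-02-26
# 2. dial anchor(d='<last>') => 2143-02-26
# 3. dial anchor(d='<last>') => 2143-02-26
# 4. dial spanto(d='2144-01-10') => 318
# 5. dial mhop(n='1') => 2143-03-26
# 6. dial mhop(n='11') => 2144-02-26
# 7. dial anchor(d='<last>') => 2144-02-26
# 8. dial anchor(d='2102-06-09') => 2102-06-09
# 9. dial anchor(d='1827-02-01') => 1827-02-01
# 10. dial mhop(n='-19') => 1825-07-01
# 11. dial yearhop(n='-5') => 1820-07-01
# 12. dial anchor(d='1930-05-23') => 1930-05-23

Answer: 2143-03-26


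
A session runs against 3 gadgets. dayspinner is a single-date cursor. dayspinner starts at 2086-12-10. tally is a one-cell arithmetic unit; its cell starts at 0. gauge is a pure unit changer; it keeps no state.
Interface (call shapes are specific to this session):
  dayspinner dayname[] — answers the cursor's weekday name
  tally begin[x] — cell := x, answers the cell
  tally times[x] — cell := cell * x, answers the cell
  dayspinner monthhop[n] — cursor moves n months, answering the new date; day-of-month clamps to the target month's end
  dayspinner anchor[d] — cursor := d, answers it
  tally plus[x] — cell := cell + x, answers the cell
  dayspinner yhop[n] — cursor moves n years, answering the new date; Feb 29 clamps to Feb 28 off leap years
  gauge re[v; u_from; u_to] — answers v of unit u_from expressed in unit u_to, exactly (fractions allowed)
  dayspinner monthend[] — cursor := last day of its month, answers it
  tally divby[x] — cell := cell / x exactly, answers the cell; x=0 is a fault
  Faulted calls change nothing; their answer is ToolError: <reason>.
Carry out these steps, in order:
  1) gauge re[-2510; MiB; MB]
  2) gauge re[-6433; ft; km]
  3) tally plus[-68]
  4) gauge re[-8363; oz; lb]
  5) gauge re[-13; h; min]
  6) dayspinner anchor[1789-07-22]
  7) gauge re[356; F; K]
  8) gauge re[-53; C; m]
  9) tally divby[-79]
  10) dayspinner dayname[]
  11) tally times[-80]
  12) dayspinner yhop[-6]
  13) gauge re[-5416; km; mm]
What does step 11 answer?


Answer: -5440/79

Derivation:
% gauge re v: -2510 u_from: MiB u_to: MB
  -8224768/3125
% gauge re v: -6433 u_from: ft u_to: km
  -2450973/1250000
% tally plus x: -68
  -68
% gauge re v: -8363 u_from: oz u_to: lb
  -8363/16
% gauge re v: -13 u_from: h u_to: min
  -780
% dayspinner anchor d: 1789-07-22
  1789-07-22
% gauge re v: 356 u_from: F u_to: K
  9063/20
% gauge re v: -53 u_from: C u_to: m
  ToolError: incompatible units
% tally divby x: -79
  68/79
% dayspinner dayname
  Wednesday
% tally times x: -80
  -5440/79
% dayspinner yhop n: -6
  1783-07-22
% gauge re v: -5416 u_from: km u_to: mm
  -5416000000


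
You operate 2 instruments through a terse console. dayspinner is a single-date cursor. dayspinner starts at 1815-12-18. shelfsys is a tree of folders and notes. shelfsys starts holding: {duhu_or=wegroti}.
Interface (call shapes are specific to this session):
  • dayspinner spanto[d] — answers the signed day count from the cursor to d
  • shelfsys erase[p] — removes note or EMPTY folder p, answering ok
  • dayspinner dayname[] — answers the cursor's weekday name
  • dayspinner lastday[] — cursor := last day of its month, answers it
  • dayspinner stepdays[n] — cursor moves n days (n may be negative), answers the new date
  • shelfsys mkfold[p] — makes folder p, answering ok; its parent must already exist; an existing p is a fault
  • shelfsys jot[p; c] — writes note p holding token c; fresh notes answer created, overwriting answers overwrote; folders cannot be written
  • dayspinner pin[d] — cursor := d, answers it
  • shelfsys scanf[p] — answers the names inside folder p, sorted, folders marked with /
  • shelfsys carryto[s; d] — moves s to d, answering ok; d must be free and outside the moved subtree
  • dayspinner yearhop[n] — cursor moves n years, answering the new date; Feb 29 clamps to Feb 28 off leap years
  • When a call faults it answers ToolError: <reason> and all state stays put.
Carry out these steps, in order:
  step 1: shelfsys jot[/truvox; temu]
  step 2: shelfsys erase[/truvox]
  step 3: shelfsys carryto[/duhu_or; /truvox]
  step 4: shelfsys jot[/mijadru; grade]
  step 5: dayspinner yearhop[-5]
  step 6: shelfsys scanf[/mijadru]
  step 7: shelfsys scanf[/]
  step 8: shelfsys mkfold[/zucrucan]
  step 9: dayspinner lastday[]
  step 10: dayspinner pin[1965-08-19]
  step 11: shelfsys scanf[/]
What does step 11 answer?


Invoking shelfsys jot passing p: /truvox, c: temu, and get created.
Invoking shelfsys erase passing p: /truvox, which returns ok.
I call shelfsys carryto passing s: /duhu_or, d: /truvox, yielding ok.
Using shelfsys jot passing p: /mijadru, c: grade, and observe created.
I invoke dayspinner yearhop passing n: -5, — result: 1810-12-18.
I call shelfsys scanf passing p: /mijadru, and observe ToolError: not a directory.
I use shelfsys scanf passing p: /, → [mijadru, truvox].
I run shelfsys mkfold passing p: /zucrucan, giving ok.
Invoking dayspinner lastday, which returns 1810-12-31.
Next I call dayspinner pin passing d: 1965-08-19, giving 1965-08-19.
I invoke shelfsys scanf passing p: /, yielding [mijadru, truvox, zucrucan/].

Answer: [mijadru, truvox, zucrucan/]


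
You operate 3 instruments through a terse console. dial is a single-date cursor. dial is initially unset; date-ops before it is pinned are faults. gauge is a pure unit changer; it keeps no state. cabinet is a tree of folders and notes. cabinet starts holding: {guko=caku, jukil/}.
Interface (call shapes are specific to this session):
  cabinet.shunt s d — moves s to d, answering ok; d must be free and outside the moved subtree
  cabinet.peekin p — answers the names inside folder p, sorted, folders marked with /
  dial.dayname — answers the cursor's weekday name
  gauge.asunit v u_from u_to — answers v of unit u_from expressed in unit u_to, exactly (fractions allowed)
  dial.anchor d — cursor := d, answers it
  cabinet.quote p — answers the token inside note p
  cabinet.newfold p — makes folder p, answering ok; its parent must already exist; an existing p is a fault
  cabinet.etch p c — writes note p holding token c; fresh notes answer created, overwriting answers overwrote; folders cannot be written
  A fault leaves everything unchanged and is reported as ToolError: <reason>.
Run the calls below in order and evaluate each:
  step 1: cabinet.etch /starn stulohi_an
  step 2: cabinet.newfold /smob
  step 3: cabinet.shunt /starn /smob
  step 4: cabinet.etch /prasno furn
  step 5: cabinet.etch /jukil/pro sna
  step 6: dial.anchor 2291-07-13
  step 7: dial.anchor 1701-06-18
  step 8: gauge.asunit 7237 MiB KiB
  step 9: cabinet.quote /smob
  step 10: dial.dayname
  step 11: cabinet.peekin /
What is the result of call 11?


Answer: [guko, jukil/, prasno, smob/, starn]

Derivation:
;; cabinet.etch(/starn, stulohi_an) : created
;; cabinet.newfold(/smob) : ok
;; cabinet.shunt(/starn, /smob) : ToolError: exists
;; cabinet.etch(/prasno, furn) : created
;; cabinet.etch(/jukil/pro, sna) : created
;; dial.anchor(2291-07-13) : 2291-07-13
;; dial.anchor(1701-06-18) : 1701-06-18
;; gauge.asunit(7237, MiB, KiB) : 7410688
;; cabinet.quote(/smob) : ToolError: is a directory
;; dial.dayname() : Saturday
;; cabinet.peekin(/) : [guko, jukil/, prasno, smob/, starn]


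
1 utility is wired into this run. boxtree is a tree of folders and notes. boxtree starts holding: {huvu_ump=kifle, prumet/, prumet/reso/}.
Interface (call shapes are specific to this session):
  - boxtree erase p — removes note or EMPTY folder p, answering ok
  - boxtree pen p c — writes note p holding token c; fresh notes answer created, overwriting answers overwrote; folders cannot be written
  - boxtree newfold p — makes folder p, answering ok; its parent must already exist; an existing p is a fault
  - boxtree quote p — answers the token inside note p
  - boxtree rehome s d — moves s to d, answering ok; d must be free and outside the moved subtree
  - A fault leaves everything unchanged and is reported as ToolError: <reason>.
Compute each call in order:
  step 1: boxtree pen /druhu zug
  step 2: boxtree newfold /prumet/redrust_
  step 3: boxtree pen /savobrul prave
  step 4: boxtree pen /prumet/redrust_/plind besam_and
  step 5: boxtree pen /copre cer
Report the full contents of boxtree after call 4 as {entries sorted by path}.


~$ boxtree pen /druhu zug
  created
~$ boxtree newfold /prumet/redrust_
  ok
~$ boxtree pen /savobrul prave
  created
~$ boxtree pen /prumet/redrust_/plind besam_and
  created
~$ boxtree pen /copre cer
  created

Answer: {druhu=zug, huvu_ump=kifle, prumet/, prumet/redrust_/, prumet/redrust_/plind=besam_and, prumet/reso/, savobrul=prave}


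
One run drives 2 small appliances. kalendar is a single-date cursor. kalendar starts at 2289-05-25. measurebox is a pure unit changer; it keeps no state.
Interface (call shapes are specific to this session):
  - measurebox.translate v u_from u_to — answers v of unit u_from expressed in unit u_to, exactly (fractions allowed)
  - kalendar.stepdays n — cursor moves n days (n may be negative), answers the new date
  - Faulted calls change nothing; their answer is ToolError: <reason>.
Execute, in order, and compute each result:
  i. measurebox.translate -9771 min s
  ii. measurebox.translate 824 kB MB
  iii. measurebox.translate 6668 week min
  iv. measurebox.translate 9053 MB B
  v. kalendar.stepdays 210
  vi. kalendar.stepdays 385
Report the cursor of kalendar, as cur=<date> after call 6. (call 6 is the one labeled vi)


Step: measurebox.translate[v=-9771; u_from=min; u_to=s]
Result: -586260
Step: measurebox.translate[v=824; u_from=kB; u_to=MB]
Result: 103/125
Step: measurebox.translate[v=6668; u_from=week; u_to=min]
Result: 67213440
Step: measurebox.translate[v=9053; u_from=MB; u_to=B]
Result: 9053000000
Step: kalendar.stepdays[n=210]
Result: 2289-12-21
Step: kalendar.stepdays[n=385]
Result: 2291-01-10

Answer: cur=2291-01-10


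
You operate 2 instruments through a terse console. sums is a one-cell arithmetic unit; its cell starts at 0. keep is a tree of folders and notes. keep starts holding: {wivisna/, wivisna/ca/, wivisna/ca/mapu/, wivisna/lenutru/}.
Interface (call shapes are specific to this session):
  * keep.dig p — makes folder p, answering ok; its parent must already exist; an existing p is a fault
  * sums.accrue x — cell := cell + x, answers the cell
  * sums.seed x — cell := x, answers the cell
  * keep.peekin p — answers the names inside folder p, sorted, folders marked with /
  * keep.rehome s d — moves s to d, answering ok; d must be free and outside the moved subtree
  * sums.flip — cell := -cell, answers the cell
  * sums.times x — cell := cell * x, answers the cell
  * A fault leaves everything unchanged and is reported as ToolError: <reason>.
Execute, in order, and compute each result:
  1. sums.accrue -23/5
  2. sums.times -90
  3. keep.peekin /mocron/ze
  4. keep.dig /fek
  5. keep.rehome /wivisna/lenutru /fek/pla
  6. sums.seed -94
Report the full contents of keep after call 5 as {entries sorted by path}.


$ sums.accrue -23/5
:: -23/5
$ sums.times -90
:: 414
$ keep.peekin /mocron/ze
:: ToolError: not found
$ keep.dig /fek
:: ok
$ keep.rehome /wivisna/lenutru /fek/pla
:: ok
$ sums.seed -94
:: -94

Answer: {fek/, fek/pla/, wivisna/, wivisna/ca/, wivisna/ca/mapu/}


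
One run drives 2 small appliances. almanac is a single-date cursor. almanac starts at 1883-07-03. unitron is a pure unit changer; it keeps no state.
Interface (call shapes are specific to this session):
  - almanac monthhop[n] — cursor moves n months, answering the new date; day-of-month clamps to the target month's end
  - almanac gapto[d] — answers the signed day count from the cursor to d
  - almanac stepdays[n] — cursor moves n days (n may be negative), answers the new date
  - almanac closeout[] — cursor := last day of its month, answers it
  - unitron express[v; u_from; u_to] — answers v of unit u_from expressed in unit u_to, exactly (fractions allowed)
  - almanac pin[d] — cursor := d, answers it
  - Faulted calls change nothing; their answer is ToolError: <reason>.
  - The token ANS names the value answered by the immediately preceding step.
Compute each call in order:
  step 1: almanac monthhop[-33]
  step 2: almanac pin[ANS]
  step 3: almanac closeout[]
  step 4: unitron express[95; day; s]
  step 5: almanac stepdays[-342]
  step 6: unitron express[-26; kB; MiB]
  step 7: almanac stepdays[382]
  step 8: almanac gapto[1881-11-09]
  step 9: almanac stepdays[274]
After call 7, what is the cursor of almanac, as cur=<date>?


Answer: cur=1880-12-10

Derivation:
% 1. almanac monthhop(n='-33') ~> 1880-10-03
% 2. almanac pin(d='ANS') ~> 1880-10-03
% 3. almanac closeout() ~> 1880-10-31
% 4. unitron express(v='95', u_from='day', u_to='s') ~> 8208000
% 5. almanac stepdays(n='-342') ~> 1879-11-24
% 6. unitron express(v='-26', u_from='kB', u_to='MiB') ~> -1625/65536
% 7. almanac stepdays(n='382') ~> 1880-12-10
% 8. almanac gapto(d='1881-11-09') ~> 334
% 9. almanac stepdays(n='274') ~> 1881-09-10


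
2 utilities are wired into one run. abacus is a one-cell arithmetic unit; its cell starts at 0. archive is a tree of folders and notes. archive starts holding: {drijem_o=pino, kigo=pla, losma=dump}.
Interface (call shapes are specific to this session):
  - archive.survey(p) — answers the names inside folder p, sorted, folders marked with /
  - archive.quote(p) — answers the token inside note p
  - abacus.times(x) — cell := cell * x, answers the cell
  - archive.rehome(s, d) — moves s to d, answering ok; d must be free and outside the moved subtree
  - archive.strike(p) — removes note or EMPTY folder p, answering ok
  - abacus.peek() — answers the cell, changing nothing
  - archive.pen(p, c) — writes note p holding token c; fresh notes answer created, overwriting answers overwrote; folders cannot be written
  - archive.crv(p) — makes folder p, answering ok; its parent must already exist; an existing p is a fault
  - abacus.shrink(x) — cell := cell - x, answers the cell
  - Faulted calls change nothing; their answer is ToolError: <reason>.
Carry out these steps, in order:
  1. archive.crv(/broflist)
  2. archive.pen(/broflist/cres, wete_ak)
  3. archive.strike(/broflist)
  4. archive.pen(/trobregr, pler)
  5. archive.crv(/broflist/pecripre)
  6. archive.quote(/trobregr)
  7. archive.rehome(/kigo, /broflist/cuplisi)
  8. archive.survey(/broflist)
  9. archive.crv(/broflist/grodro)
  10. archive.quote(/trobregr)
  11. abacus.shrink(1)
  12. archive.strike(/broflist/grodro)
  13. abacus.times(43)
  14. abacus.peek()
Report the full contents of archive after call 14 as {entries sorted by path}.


Answer: {broflist/, broflist/cres=wete_ak, broflist/cuplisi=pla, broflist/pecripre/, drijem_o=pino, losma=dump, trobregr=pler}

Derivation:
-- archive.crv(p=/broflist) == ok
-- archive.pen(p=/broflist/cres, c=wete_ak) == created
-- archive.strike(p=/broflist) == ToolError: not empty
-- archive.pen(p=/trobregr, c=pler) == created
-- archive.crv(p=/broflist/pecripre) == ok
-- archive.quote(p=/trobregr) == pler
-- archive.rehome(s=/kigo, d=/broflist/cuplisi) == ok
-- archive.survey(p=/broflist) == [cres, cuplisi, pecripre/]
-- archive.crv(p=/broflist/grodro) == ok
-- archive.quote(p=/trobregr) == pler
-- abacus.shrink(x=1) == -1
-- archive.strike(p=/broflist/grodro) == ok
-- abacus.times(x=43) == -43
-- abacus.peek() == -43


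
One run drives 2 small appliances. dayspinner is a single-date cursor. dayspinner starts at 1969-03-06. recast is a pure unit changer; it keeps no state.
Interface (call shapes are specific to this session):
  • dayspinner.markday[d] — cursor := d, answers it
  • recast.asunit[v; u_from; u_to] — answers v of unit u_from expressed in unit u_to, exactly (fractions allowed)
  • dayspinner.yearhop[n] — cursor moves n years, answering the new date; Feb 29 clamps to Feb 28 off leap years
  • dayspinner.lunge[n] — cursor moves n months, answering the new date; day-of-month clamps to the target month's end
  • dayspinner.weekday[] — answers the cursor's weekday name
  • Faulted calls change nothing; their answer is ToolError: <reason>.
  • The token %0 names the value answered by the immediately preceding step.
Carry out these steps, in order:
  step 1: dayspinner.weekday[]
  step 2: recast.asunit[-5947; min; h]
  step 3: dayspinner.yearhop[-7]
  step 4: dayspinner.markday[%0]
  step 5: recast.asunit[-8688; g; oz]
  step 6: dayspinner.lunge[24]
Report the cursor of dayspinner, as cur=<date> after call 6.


Answer: cur=1964-03-06

Derivation:
Act: dayspinner.weekday[]
Obs: Thursday
Act: recast.asunit[v→-5947; u_from→min; u_to→h]
Obs: -5947/60
Act: dayspinner.yearhop[n→-7]
Obs: 1962-03-06
Act: dayspinner.markday[d→%0]
Obs: 1962-03-06
Act: recast.asunit[v→-8688; u_from→g; u_to→oz]
Obs: -13900800000/45359237
Act: dayspinner.lunge[n→24]
Obs: 1964-03-06


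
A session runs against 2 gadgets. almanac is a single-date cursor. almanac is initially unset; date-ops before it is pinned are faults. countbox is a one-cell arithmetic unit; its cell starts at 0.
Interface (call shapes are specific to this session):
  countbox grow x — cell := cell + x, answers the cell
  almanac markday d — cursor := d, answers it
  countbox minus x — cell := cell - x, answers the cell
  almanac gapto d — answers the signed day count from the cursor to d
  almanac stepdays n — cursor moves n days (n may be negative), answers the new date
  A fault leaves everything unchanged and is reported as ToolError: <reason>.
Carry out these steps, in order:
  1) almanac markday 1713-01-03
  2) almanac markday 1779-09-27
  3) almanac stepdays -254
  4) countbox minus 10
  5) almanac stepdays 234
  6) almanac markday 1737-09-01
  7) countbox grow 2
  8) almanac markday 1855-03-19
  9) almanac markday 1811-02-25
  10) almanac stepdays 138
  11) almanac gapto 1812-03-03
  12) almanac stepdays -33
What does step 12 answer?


Answer: 1811-06-10

Derivation:
// almanac markday(1713-01-03) -> 1713-01-03
// almanac markday(1779-09-27) -> 1779-09-27
// almanac stepdays(-254) -> 1779-01-16
// countbox minus(10) -> -10
// almanac stepdays(234) -> 1779-09-07
// almanac markday(1737-09-01) -> 1737-09-01
// countbox grow(2) -> -8
// almanac markday(1855-03-19) -> 1855-03-19
// almanac markday(1811-02-25) -> 1811-02-25
// almanac stepdays(138) -> 1811-07-13
// almanac gapto(1812-03-03) -> 234
// almanac stepdays(-33) -> 1811-06-10


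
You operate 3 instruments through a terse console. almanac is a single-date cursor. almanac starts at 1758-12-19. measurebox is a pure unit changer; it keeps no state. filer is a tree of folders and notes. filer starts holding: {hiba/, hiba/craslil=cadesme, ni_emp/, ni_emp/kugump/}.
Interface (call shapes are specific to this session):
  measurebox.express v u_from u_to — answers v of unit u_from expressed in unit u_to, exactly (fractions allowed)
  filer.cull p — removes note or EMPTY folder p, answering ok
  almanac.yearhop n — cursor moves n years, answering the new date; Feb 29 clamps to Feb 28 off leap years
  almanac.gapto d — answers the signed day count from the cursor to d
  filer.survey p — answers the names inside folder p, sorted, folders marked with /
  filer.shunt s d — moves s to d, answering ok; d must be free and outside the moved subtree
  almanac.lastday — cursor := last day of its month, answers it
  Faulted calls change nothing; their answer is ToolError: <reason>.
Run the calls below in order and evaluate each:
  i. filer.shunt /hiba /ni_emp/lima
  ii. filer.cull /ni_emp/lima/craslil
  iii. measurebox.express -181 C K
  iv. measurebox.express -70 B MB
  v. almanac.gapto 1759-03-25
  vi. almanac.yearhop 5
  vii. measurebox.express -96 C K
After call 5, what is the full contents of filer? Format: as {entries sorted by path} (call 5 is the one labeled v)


Answer: {ni_emp/, ni_emp/kugump/, ni_emp/lima/}

Derivation:
Calling filer.shunt(s=/hiba, d=/ni_emp/lima), giving ok.
I call filer.cull(p=/ni_emp/lima/craslil), and get ok.
Calling measurebox.express(v=-181, u_from=C, u_to=K), — result: 1843/20.
I call measurebox.express(v=-70, u_from=B, u_to=MB), yielding -7/100000.
Invoking almanac.gapto(d=1759-03-25), and see 96.
I use almanac.yearhop(n=5), and observe 1763-12-19.
I invoke measurebox.express(v=-96, u_from=C, u_to=K): 3543/20.


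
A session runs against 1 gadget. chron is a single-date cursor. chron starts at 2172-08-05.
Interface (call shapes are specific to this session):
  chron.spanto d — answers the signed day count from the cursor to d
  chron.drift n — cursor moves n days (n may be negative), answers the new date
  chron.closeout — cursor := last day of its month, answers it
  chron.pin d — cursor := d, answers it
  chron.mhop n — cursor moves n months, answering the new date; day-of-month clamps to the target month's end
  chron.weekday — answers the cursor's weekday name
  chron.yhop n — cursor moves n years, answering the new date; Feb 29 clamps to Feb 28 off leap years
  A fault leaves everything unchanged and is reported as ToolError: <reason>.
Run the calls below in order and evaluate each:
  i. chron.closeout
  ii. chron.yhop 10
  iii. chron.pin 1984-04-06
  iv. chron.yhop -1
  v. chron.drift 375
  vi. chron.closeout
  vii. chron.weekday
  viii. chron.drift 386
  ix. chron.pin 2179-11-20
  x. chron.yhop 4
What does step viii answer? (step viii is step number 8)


Answer: 1985-05-21

Derivation:
Do: chron.closeout[]
See: 2172-08-31
Do: chron.yhop[n: 10]
See: 2182-08-31
Do: chron.pin[d: 1984-04-06]
See: 1984-04-06
Do: chron.yhop[n: -1]
See: 1983-04-06
Do: chron.drift[n: 375]
See: 1984-04-15
Do: chron.closeout[]
See: 1984-04-30
Do: chron.weekday[]
See: Monday
Do: chron.drift[n: 386]
See: 1985-05-21
Do: chron.pin[d: 2179-11-20]
See: 2179-11-20
Do: chron.yhop[n: 4]
See: 2183-11-20


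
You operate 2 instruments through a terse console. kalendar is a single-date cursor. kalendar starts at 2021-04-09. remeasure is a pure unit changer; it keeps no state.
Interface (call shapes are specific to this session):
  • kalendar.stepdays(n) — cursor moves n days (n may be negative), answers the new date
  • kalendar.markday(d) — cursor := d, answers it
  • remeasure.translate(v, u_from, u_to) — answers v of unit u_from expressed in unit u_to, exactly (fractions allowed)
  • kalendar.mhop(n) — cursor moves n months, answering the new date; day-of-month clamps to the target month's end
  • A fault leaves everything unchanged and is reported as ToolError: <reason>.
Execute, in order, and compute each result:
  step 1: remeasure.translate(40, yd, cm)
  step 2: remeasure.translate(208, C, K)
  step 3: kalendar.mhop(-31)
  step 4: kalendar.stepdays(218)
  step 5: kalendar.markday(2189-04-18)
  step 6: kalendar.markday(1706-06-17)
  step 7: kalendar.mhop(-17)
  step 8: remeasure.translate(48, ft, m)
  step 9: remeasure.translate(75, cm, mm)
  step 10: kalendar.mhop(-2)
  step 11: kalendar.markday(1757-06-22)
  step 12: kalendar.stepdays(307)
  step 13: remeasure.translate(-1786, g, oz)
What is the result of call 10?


Answer: 1704-11-17

Derivation:
Do: remeasure.translate[v='40'; u_from='yd'; u_to='cm']
See: 18288/5
Do: remeasure.translate[v='208'; u_from='C'; u_to='K']
See: 9623/20
Do: kalendar.mhop[n='-31']
See: 2018-09-09
Do: kalendar.stepdays[n='218']
See: 2019-04-15
Do: kalendar.markday[d='2189-04-18']
See: 2189-04-18
Do: kalendar.markday[d='1706-06-17']
See: 1706-06-17
Do: kalendar.mhop[n='-17']
See: 1705-01-17
Do: remeasure.translate[v='48'; u_from='ft'; u_to='m']
See: 9144/625
Do: remeasure.translate[v='75'; u_from='cm'; u_to='mm']
See: 750
Do: kalendar.mhop[n='-2']
See: 1704-11-17
Do: kalendar.markday[d='1757-06-22']
See: 1757-06-22
Do: kalendar.stepdays[n='307']
See: 1758-04-25
Do: remeasure.translate[v='-1786'; u_from='g'; u_to='oz']
See: -2857600000/45359237
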